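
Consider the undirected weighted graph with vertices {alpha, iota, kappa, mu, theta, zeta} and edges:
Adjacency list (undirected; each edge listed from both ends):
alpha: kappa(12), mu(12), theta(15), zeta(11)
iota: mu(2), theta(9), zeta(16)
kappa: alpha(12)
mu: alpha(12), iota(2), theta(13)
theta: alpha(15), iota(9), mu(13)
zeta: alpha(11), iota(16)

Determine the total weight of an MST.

46

Grow the tree from iota using Prim:
Step 1: frontier [iota—mu 2, iota—theta 9, iota—zeta 16] → take iota—mu (2); add mu.
Step 2: frontier [iota—theta 9, iota—zeta 16, alpha—mu 12, mu—theta 13] → take iota—theta (9); add theta.
Step 3: frontier [iota—zeta 16, alpha—mu 12, alpha—theta 15] → take alpha—mu (12); add alpha.
Step 4: frontier [alpha—zeta 11, alpha—kappa 12, iota—zeta 16] → take alpha—zeta (11); add zeta.
Step 5: frontier [alpha—kappa 12] → take alpha—kappa (12); add kappa.
MST edges: iota—mu, iota—theta, alpha—mu, alpha—zeta, alpha—kappa; total weight 2+9+12+11+12 = 46.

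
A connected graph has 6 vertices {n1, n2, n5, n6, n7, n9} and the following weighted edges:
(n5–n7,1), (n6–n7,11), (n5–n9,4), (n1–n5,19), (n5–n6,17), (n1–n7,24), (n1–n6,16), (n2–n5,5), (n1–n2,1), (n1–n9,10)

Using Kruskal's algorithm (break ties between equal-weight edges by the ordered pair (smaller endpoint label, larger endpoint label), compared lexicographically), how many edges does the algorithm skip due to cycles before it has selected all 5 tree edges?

Kruskal's algorithm — process edges by increasing weight (ties by edge label):
n1–n2 (1): add. Components now {n6} {n5} {n1,n2} {n7} {n9}
n5–n7 (1): add. Components now {n6} {n5,n7} {n1,n2} {n9}
n5–n9 (4): add. Components now {n6} {n5,n7,n9} {n1,n2}
n2–n5 (5): add. Components now {n6} {n1,n2,n5,n7,n9}
n1–n9 (10): skip — n1 and n9 already connected.
n6–n7 (11): add. Components now {n1,n2,n5,n6,n7,n9}
Edges rejected before the tree was complete: 1.

1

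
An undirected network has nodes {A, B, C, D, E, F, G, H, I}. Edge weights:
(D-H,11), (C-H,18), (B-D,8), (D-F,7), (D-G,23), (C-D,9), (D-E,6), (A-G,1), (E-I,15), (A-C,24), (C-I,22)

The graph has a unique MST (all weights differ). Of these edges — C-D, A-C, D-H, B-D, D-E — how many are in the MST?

4

Kruskal: consider edges lightest-first.
A-G (1): add — endpoints in different components.
D-E (6): add — endpoints in different components.
D-F (7): add — endpoints in different components.
B-D (8): add — endpoints in different components.
C-D (9): add — endpoints in different components.
D-H (11): add — endpoints in different components.
E-I (15): add — endpoints in different components.
C-H (18): skip — C and H already connected.
C-I (22): skip — C and I already connected.
D-G (23): add — endpoints in different components.
MST edge set: {A-G, D-E, D-F, B-D, C-D, D-H, E-I, D-G}.
Of the listed edges, {C-D, D-H, B-D, D-E} are in the MST → 4.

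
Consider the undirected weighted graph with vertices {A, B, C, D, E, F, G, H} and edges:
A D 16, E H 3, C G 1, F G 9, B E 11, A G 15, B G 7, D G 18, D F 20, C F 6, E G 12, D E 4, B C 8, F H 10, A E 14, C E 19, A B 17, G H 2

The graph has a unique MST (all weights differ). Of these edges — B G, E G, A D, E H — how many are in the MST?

2

Kruskal: consider edges lightest-first.
C G (1): add — endpoints in different components.
G H (2): add — endpoints in different components.
E H (3): add — endpoints in different components.
D E (4): add — endpoints in different components.
C F (6): add — endpoints in different components.
B G (7): add — endpoints in different components.
B C (8): skip — B and C already connected.
F G (9): skip — F and G already connected.
F H (10): skip — F and H already connected.
B E (11): skip — B and E already connected.
E G (12): skip — E and G already connected.
A E (14): add — endpoints in different components.
MST edge set: {C G, G H, E H, D E, C F, B G, A E}.
Of the listed edges, {B G, E H} are in the MST → 2.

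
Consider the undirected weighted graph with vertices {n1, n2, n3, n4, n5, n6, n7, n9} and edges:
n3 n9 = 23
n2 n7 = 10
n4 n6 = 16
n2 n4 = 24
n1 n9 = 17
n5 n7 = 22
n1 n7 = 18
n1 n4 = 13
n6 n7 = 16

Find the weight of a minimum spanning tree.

117

Grow the tree from n9 using Prim:
Step 1: frontier [n1 n9 17, n3 n9 23] → take n1 n9 (17); add n1.
Step 2: frontier [n1 n4 13, n1 n7 18, n3 n9 23] → take n1 n4 (13); add n4.
Step 3: frontier [n1 n7 18, n4 n6 16, n2 n4 24, n3 n9 23] → take n4 n6 (16); add n6.
Step 4: frontier [n1 n7 18, n2 n4 24, n6 n7 16, n3 n9 23] → take n6 n7 (16); add n7.
Step 5: frontier [n2 n4 24, n2 n7 10, n5 n7 22, n3 n9 23] → take n2 n7 (10); add n2.
Step 6: frontier [n5 n7 22, n3 n9 23] → take n5 n7 (22); add n5.
Step 7: frontier [n3 n9 23] → take n3 n9 (23); add n3.
MST edges: n1 n9, n1 n4, n4 n6, n6 n7, n2 n7, n5 n7, n3 n9; total weight 17+13+16+16+10+22+23 = 117.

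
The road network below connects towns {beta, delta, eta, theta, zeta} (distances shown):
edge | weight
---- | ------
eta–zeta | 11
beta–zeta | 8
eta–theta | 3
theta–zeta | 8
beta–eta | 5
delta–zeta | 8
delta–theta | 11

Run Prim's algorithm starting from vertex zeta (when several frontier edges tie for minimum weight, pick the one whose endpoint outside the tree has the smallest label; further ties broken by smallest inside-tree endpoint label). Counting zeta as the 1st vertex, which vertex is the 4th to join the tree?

theta

Grow the tree from zeta using Prim:
Step 1: cheapest edge leaving the tree is beta–zeta (8); add beta.
Step 2: cheapest edge leaving the tree is beta–eta (5); add eta.
Step 3: cheapest edge leaving the tree is eta–theta (3); add theta.
Step 4: cheapest edge leaving the tree is delta–zeta (8); add delta.
Vertex order: zeta, beta, eta, theta, delta. The 4th vertex is theta.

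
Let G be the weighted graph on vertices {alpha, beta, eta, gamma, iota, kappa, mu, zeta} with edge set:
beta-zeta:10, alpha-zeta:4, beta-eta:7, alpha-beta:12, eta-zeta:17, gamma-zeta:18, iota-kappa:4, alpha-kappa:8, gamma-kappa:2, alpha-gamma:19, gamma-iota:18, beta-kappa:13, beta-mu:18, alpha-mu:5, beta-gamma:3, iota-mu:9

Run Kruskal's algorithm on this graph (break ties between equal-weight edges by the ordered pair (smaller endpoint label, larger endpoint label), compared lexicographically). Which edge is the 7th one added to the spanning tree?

alpha-kappa

Kruskal: consider edges lightest-first.
gamma-kappa (2): add — endpoints in different components.
beta-gamma (3): add — endpoints in different components.
alpha-zeta (4): add — endpoints in different components.
iota-kappa (4): add — endpoints in different components.
alpha-mu (5): add — endpoints in different components.
beta-eta (7): add — endpoints in different components.
alpha-kappa (8): add — endpoints in different components.
The 7th edge added is alpha-kappa.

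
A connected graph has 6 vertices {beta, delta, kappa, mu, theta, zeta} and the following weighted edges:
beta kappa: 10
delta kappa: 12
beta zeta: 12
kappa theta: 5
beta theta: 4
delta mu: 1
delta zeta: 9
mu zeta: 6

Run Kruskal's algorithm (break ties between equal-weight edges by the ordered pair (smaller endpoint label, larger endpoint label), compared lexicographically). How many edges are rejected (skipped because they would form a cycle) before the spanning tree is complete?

2

Kruskal: consider edges lightest-first.
delta mu (1): add. Components now {beta} {theta} {zeta} {kappa} {delta,mu}
beta theta (4): add. Components now {beta,theta} {zeta} {kappa} {delta,mu}
kappa theta (5): add. Components now {beta,kappa,theta} {zeta} {delta,mu}
mu zeta (6): add. Components now {beta,kappa,theta} {delta,mu,zeta}
delta zeta (9): skip — zeta and delta already connected.
beta kappa (10): skip — beta and kappa already connected.
beta zeta (12): add. Components now {beta,delta,kappa,mu,theta,zeta}
Edges rejected before the tree was complete: 2.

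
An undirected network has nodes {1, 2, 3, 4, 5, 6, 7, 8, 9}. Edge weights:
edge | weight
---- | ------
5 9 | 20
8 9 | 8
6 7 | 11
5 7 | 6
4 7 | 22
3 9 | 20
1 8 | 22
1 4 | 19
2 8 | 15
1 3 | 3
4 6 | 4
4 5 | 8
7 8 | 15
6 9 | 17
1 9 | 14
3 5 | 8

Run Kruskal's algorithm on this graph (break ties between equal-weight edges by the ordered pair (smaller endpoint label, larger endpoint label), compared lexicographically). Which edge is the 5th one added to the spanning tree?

4-5

Kruskal: consider edges lightest-first.
1 3 (3): add — endpoints in different components.
4 6 (4): add — endpoints in different components.
5 7 (6): add — endpoints in different components.
3 5 (8): add — endpoints in different components.
4 5 (8): add — endpoints in different components.
8 9 (8): add — endpoints in different components.
6 7 (11): skip — 6 and 7 already connected.
1 9 (14): add — endpoints in different components.
2 8 (15): add — endpoints in different components.
The 5th edge added is 4 5.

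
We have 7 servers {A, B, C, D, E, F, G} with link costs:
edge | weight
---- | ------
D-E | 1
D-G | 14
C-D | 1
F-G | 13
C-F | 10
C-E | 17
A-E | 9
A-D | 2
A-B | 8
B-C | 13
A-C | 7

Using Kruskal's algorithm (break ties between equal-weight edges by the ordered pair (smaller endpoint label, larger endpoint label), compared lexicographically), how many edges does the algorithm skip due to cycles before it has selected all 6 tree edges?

Kruskal: consider edges lightest-first.
C-D (1): add — endpoints in different components.
D-E (1): add — endpoints in different components.
A-D (2): add — endpoints in different components.
A-C (7): skip — A and C already connected.
A-B (8): add — endpoints in different components.
A-E (9): skip — A and E already connected.
C-F (10): add — endpoints in different components.
B-C (13): skip — B and C already connected.
F-G (13): add — endpoints in different components.
Edges rejected before the tree was complete: 3.

3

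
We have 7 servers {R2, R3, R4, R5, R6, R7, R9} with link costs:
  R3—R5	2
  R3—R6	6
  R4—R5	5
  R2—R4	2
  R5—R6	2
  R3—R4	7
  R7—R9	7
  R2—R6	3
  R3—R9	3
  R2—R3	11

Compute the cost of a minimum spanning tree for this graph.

Prim's algorithm from R3:
Step 1: frontier [R3—R5 2, R3—R9 3, R3—R6 6, R3—R4 7, R2—R3 11] → take R3—R5 (2); add R5.
Step 2: frontier [R3—R9 3, R3—R6 6, R3—R4 7, R2—R3 11, R5—R6 2, R4—R5 5] → take R5—R6 (2); add R6.
Step 3: frontier [R3—R9 3, R3—R4 7, R2—R3 11, R4—R5 5, R2—R6 3] → take R2—R6 (3); add R2.
Step 4: frontier [R2—R4 2, R3—R9 3, R3—R4 7, R4—R5 5] → take R2—R4 (2); add R4.
Step 5: frontier [R3—R9 3] → take R3—R9 (3); add R9.
Step 6: frontier [R7—R9 7] → take R7—R9 (7); add R7.
MST edges: R3—R5, R5—R6, R2—R6, R2—R4, R3—R9, R7—R9; total weight 2+2+3+2+3+7 = 19.

19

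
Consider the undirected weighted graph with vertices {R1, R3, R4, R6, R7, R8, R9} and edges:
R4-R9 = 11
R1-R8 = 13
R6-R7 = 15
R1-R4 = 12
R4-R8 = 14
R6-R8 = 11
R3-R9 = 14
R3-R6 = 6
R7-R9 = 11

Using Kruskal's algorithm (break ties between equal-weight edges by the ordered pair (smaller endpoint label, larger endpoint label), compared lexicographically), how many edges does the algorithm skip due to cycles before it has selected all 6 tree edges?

Kruskal: consider edges lightest-first.
R3-R6 (6): add. Components now {R8} {R7} {R1} {R3,R6} {R4} {R9}
R4-R9 (11): add. Components now {R8} {R7} {R1} {R3,R6} {R4,R9}
R6-R8 (11): add. Components now {R3,R6,R8} {R7} {R1} {R4,R9}
R7-R9 (11): add. Components now {R3,R6,R8} {R4,R7,R9} {R1}
R1-R4 (12): add. Components now {R3,R6,R8} {R1,R4,R7,R9}
R1-R8 (13): add. Components now {R1,R3,R4,R6,R7,R8,R9}
Edges rejected before the tree was complete: 0.

0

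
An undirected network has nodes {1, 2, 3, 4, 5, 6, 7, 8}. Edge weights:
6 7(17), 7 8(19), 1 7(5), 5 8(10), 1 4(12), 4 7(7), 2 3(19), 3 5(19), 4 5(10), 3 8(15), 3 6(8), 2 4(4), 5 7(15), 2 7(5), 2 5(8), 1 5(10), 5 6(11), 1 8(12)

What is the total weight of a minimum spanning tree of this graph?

51

Prim's algorithm from 7:
Step 1: cheapest edge leaving the tree is 1 7 (5); add 1.
Step 2: cheapest edge leaving the tree is 2 7 (5); add 2.
Step 3: cheapest edge leaving the tree is 2 4 (4); add 4.
Step 4: cheapest edge leaving the tree is 2 5 (8); add 5.
Step 5: cheapest edge leaving the tree is 5 8 (10); add 8.
Step 6: cheapest edge leaving the tree is 5 6 (11); add 6.
Step 7: cheapest edge leaving the tree is 3 6 (8); add 3.
MST edges: 1 7, 2 7, 2 4, 2 5, 5 8, 5 6, 3 6; total weight 5+5+4+8+10+11+8 = 51.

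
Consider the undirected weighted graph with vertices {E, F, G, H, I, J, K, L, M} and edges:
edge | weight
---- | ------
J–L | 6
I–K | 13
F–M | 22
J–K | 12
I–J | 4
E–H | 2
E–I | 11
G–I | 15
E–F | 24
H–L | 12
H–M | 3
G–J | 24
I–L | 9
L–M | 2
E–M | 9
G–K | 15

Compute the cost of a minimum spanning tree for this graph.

Kruskal's algorithm — process edges by increasing weight (ties by edge label):
E–H (2): add — endpoints in different components.
L–M (2): add — endpoints in different components.
H–M (3): add — endpoints in different components.
I–J (4): add — endpoints in different components.
J–L (6): add — endpoints in different components.
E–M (9): skip — E and M already connected.
I–L (9): skip — I and L already connected.
E–I (11): skip — E and I already connected.
H–L (12): skip — H and L already connected.
J–K (12): add — endpoints in different components.
I–K (13): skip — I and K already connected.
G–I (15): add — endpoints in different components.
G–K (15): skip — G and K already connected.
F–M (22): add — endpoints in different components.
MST edges: E–H, L–M, H–M, I–J, J–L, J–K, G–I, F–M; total weight 2+2+3+4+6+12+15+22 = 66.

66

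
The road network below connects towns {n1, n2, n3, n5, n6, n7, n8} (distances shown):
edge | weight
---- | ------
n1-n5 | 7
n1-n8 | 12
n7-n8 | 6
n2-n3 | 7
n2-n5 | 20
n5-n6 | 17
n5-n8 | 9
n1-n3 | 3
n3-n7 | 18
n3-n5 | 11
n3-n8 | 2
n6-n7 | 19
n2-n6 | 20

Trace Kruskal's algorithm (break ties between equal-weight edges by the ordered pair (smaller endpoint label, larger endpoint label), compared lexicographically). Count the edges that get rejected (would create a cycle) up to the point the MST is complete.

3

Kruskal's algorithm — process edges by increasing weight (ties by edge label):
n3-n8 (2): add. Components now {n3,n8} {n2} {n7} {n5} {n6} {n1}
n1-n3 (3): add. Components now {n1,n3,n8} {n2} {n7} {n5} {n6}
n7-n8 (6): add. Components now {n1,n3,n7,n8} {n2} {n5} {n6}
n1-n5 (7): add. Components now {n1,n3,n5,n7,n8} {n2} {n6}
n2-n3 (7): add. Components now {n1,n2,n3,n5,n7,n8} {n6}
n5-n8 (9): skip — n8 and n5 already connected.
n3-n5 (11): skip — n3 and n5 already connected.
n1-n8 (12): skip — n8 and n1 already connected.
n5-n6 (17): add. Components now {n1,n2,n3,n5,n6,n7,n8}
Edges rejected before the tree was complete: 3.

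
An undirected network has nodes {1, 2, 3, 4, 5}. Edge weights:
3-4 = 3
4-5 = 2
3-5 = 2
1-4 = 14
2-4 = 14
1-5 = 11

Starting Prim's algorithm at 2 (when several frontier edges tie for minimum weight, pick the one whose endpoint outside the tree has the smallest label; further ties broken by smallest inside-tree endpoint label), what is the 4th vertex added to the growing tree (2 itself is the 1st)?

3

Grow the tree from 2 using Prim:
Step 1: cheapest edge leaving the tree is 2-4 (14); add 4.
Step 2: cheapest edge leaving the tree is 4-5 (2); add 5.
Step 3: cheapest edge leaving the tree is 3-5 (2); add 3.
Step 4: cheapest edge leaving the tree is 1-5 (11); add 1.
Vertex order: 2, 4, 5, 3, 1. The 4th vertex is 3.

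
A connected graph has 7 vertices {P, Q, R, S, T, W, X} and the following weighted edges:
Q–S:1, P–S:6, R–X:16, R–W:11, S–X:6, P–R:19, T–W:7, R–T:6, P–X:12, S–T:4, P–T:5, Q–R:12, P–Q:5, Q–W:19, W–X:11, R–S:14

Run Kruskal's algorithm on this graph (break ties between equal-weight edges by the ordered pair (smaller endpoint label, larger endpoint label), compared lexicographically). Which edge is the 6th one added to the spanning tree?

T-W

Sort edges by weight, then run Kruskal:
Q–S (1): add — endpoints in different components.
S–T (4): add — endpoints in different components.
P–Q (5): add — endpoints in different components.
P–T (5): skip — T and P already connected.
P–S (6): skip — S and P already connected.
R–T (6): add — endpoints in different components.
S–X (6): add — endpoints in different components.
T–W (7): add — endpoints in different components.
The 6th edge added is T–W.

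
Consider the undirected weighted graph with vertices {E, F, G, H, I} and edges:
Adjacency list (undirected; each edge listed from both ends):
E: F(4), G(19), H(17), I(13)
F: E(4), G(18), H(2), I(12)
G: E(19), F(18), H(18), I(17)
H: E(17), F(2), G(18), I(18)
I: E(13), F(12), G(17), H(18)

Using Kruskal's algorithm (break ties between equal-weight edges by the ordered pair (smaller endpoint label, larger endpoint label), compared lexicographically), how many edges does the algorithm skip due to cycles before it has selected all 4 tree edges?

2

Kruskal: consider edges lightest-first.
F H (2): add. Components now {E} {F,H} {G} {I}
E F (4): add. Components now {E,F,H} {G} {I}
F I (12): add. Components now {E,F,H,I} {G}
E I (13): skip — E and I already connected.
E H (17): skip — E and H already connected.
G I (17): add. Components now {E,F,G,H,I}
Edges rejected before the tree was complete: 2.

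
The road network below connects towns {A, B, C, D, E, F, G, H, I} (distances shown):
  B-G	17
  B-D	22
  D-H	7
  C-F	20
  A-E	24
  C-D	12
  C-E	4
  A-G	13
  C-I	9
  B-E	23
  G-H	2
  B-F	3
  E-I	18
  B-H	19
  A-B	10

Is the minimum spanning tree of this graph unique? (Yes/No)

Kruskal: consider edges lightest-first.
G-H (2): add — endpoints in different components.
B-F (3): add — endpoints in different components.
C-E (4): add — endpoints in different components.
D-H (7): add — endpoints in different components.
C-I (9): add — endpoints in different components.
A-B (10): add — endpoints in different components.
C-D (12): add — endpoints in different components.
A-G (13): add — endpoints in different components.
Every non-tree edge has weight strictly greater than the heaviest edge on the tree path between its endpoints, so the MST is unique.

Yes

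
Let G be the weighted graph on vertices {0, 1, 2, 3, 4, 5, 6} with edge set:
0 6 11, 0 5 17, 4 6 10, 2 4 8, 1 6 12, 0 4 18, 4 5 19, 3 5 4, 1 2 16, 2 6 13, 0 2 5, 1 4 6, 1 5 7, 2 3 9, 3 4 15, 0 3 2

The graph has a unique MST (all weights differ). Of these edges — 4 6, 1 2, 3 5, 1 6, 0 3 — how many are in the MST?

Sort edges by weight, then run Kruskal:
0 3 (2): add — endpoints in different components.
3 5 (4): add — endpoints in different components.
0 2 (5): add — endpoints in different components.
1 4 (6): add — endpoints in different components.
1 5 (7): add — endpoints in different components.
2 4 (8): skip — 2 and 4 already connected.
2 3 (9): skip — 2 and 3 already connected.
4 6 (10): add — endpoints in different components.
MST edge set: {0 3, 3 5, 0 2, 1 4, 1 5, 4 6}.
Of the listed edges, {4 6, 3 5, 0 3} are in the MST → 3.

3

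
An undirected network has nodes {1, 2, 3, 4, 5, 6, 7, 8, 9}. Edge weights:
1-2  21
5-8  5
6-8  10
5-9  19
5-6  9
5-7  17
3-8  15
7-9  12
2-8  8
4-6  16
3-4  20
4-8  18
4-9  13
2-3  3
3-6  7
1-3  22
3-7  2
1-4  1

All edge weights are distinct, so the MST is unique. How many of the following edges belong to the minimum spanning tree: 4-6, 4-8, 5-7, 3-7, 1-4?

Sort edges by weight, then run Kruskal:
1-4 (1): add — endpoints in different components.
3-7 (2): add — endpoints in different components.
2-3 (3): add — endpoints in different components.
5-8 (5): add — endpoints in different components.
3-6 (7): add — endpoints in different components.
2-8 (8): add — endpoints in different components.
5-6 (9): skip — 5 and 6 already connected.
6-8 (10): skip — 6 and 8 already connected.
7-9 (12): add — endpoints in different components.
4-9 (13): add — endpoints in different components.
MST edge set: {1-4, 3-7, 2-3, 5-8, 3-6, 2-8, 7-9, 4-9}.
Of the listed edges, {3-7, 1-4} are in the MST → 2.

2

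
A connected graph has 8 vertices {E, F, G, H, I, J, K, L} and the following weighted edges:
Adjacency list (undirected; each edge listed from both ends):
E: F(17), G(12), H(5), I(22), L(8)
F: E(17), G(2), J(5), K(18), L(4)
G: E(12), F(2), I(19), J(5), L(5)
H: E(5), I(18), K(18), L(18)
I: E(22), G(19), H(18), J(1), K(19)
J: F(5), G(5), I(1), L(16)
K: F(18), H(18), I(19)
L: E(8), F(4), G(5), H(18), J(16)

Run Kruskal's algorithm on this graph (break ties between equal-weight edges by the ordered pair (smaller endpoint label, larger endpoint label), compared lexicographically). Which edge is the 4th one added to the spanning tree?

E-H

Sort edges by weight, then run Kruskal:
I–J (1): add — endpoints in different components.
F–G (2): add — endpoints in different components.
F–L (4): add — endpoints in different components.
E–H (5): add — endpoints in different components.
F–J (5): add — endpoints in different components.
G–J (5): skip — G and J already connected.
G–L (5): skip — G and L already connected.
E–L (8): add — endpoints in different components.
E–G (12): skip — E and G already connected.
J–L (16): skip — J and L already connected.
E–F (17): skip — E and F already connected.
F–K (18): add — endpoints in different components.
The 4th edge added is E–H.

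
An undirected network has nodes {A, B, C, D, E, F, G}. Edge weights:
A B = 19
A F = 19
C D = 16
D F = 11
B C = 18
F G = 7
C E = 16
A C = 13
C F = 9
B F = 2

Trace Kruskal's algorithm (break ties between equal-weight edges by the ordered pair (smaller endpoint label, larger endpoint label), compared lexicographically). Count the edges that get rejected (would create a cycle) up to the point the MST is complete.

Sort edges by weight, then run Kruskal:
B F (2): add — endpoints in different components.
F G (7): add — endpoints in different components.
C F (9): add — endpoints in different components.
D F (11): add — endpoints in different components.
A C (13): add — endpoints in different components.
C D (16): skip — C and D already connected.
C E (16): add — endpoints in different components.
Edges rejected before the tree was complete: 1.

1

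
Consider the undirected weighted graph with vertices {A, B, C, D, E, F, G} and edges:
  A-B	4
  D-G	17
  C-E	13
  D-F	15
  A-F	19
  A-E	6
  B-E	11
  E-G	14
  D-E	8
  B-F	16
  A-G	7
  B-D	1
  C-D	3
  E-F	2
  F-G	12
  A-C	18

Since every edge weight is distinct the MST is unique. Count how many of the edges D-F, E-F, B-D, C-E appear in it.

2

Kruskal's algorithm — process edges by increasing weight (ties by edge label):
B-D (1): add. Components now {A} {B,D} {C} {E} {F} {G}
E-F (2): add. Components now {A} {B,D} {C} {E,F} {G}
C-D (3): add. Components now {A} {B,C,D} {E,F} {G}
A-B (4): add. Components now {A,B,C,D} {E,F} {G}
A-E (6): add. Components now {A,B,C,D,E,F} {G}
A-G (7): add. Components now {A,B,C,D,E,F,G}
MST edge set: {B-D, E-F, C-D, A-B, A-E, A-G}.
Of the listed edges, {E-F, B-D} are in the MST → 2.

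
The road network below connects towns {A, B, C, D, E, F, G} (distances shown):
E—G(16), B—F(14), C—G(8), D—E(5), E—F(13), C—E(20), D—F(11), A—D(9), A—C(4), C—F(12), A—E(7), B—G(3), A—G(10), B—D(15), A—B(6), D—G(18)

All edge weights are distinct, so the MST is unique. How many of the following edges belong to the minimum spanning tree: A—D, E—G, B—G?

1

Sort edges by weight, then run Kruskal:
B—G (3): add. Components now {A} {B,G} {C} {D} {E} {F}
A—C (4): add. Components now {A,C} {B,G} {D} {E} {F}
D—E (5): add. Components now {A,C} {B,G} {D,E} {F}
A—B (6): add. Components now {A,B,C,G} {D,E} {F}
A—E (7): add. Components now {A,B,C,D,E,G} {F}
C—G (8): skip — C and G already connected.
A—D (9): skip — A and D already connected.
A—G (10): skip — A and G already connected.
D—F (11): add. Components now {A,B,C,D,E,F,G}
MST edge set: {B—G, A—C, D—E, A—B, A—E, D—F}.
Of the listed edges, {B—G} are in the MST → 1.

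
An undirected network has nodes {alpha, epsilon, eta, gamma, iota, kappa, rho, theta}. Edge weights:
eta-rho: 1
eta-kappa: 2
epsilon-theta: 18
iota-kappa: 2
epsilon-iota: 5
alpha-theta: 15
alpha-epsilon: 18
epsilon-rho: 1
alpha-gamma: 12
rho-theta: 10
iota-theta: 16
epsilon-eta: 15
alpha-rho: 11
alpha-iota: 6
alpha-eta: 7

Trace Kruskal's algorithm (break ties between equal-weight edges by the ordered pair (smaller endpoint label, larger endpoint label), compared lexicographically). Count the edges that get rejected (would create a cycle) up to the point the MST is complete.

Sort edges by weight, then run Kruskal:
epsilon-rho (1): add — endpoints in different components.
eta-rho (1): add — endpoints in different components.
eta-kappa (2): add — endpoints in different components.
iota-kappa (2): add — endpoints in different components.
epsilon-iota (5): skip — epsilon and iota already connected.
alpha-iota (6): add — endpoints in different components.
alpha-eta (7): skip — alpha and eta already connected.
rho-theta (10): add — endpoints in different components.
alpha-rho (11): skip — alpha and rho already connected.
alpha-gamma (12): add — endpoints in different components.
Edges rejected before the tree was complete: 3.

3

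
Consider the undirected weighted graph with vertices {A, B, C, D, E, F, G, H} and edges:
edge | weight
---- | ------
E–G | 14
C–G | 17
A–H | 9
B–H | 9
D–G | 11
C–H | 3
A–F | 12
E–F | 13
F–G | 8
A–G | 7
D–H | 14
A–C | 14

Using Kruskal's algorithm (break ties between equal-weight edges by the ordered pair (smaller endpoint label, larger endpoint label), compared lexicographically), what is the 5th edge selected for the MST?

Sort edges by weight, then run Kruskal:
C–H (3): add — endpoints in different components.
A–G (7): add — endpoints in different components.
F–G (8): add — endpoints in different components.
A–H (9): add — endpoints in different components.
B–H (9): add — endpoints in different components.
D–G (11): add — endpoints in different components.
A–F (12): skip — A and F already connected.
E–F (13): add — endpoints in different components.
The 5th edge added is B–H.

B-H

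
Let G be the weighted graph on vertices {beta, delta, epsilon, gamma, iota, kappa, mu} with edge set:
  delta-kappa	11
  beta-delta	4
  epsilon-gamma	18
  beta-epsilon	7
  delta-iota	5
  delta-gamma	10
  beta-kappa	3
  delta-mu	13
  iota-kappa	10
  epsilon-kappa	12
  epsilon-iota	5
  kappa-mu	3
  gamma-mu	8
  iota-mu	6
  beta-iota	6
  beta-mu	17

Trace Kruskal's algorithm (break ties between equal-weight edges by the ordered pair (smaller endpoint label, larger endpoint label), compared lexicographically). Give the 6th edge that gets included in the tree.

gamma-mu

Kruskal: consider edges lightest-first.
beta-kappa (3): add. Components now {beta,kappa} {delta} {epsilon} {mu} {gamma} {iota}
kappa-mu (3): add. Components now {beta,kappa,mu} {delta} {epsilon} {gamma} {iota}
beta-delta (4): add. Components now {beta,delta,kappa,mu} {epsilon} {gamma} {iota}
delta-iota (5): add. Components now {beta,delta,iota,kappa,mu} {epsilon} {gamma}
epsilon-iota (5): add. Components now {beta,delta,epsilon,iota,kappa,mu} {gamma}
beta-iota (6): skip — beta and iota already connected.
iota-mu (6): skip — mu and iota already connected.
beta-epsilon (7): skip — beta and epsilon already connected.
gamma-mu (8): add. Components now {beta,delta,epsilon,gamma,iota,kappa,mu}
The 6th edge added is gamma-mu.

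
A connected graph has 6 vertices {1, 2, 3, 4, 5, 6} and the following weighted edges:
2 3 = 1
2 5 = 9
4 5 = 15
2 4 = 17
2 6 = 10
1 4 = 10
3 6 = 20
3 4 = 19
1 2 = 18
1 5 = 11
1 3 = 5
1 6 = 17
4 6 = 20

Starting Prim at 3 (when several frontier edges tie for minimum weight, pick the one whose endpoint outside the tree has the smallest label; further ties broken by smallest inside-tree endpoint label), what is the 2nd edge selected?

Grow the tree from 3 using Prim:
Step 1: frontier [2 3 1, 1 3 5, 3 4 19, 3 6 20] → take 2 3 (1); add 2.
Step 2: frontier [2 5 9, 2 6 10, 2 4 17, 1 2 18, 1 3 5, 3 4 19, 3 6 20] → take 1 3 (5); add 1.
Step 3: frontier [1 4 10, 1 5 11, 1 6 17, 2 5 9, 2 6 10, 2 4 17, 3 4 19, 3 6 20] → take 2 5 (9); add 5.
Step 4: frontier [1 4 10, 1 6 17, 2 6 10, 2 4 17, 3 4 19, 3 6 20, 4 5 15] → take 1 4 (10); add 4.
Step 5: frontier [1 6 17, 2 6 10, 3 6 20, 4 6 20] → take 2 6 (10); add 6.
The 2nd edge added is 1 3.

1-3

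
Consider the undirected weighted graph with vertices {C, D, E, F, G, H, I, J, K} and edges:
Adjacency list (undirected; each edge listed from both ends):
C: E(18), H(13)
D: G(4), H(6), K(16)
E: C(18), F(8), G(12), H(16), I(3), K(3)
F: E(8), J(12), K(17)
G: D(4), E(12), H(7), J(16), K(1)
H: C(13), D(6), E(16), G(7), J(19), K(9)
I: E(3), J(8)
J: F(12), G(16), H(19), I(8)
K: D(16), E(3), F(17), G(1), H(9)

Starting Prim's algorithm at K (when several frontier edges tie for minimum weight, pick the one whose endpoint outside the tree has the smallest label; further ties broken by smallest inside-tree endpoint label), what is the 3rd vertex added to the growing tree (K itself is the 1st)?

E

Grow the tree from K using Prim:
Step 1: cheapest edge leaving the tree is G–K (1); add G.
Step 2: cheapest edge leaving the tree is E–K (3); add E.
Step 3: cheapest edge leaving the tree is E–I (3); add I.
Step 4: cheapest edge leaving the tree is D–G (4); add D.
Step 5: cheapest edge leaving the tree is D–H (6); add H.
Step 6: cheapest edge leaving the tree is E–F (8); add F.
Step 7: cheapest edge leaving the tree is I–J (8); add J.
Step 8: cheapest edge leaving the tree is C–H (13); add C.
Vertex order: K, G, E, I, D, H, F, J, C. The 3rd vertex is E.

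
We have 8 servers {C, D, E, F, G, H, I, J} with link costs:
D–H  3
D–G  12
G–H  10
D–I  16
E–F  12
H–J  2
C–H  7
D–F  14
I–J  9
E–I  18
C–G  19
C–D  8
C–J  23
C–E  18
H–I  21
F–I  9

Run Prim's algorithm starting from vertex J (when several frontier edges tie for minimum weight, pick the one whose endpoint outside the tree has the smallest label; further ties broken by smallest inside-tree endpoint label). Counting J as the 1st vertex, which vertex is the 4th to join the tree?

C

Grow the tree from J using Prim:
Step 1: cheapest edge leaving the tree is H–J (2); add H.
Step 2: cheapest edge leaving the tree is D–H (3); add D.
Step 3: cheapest edge leaving the tree is C–H (7); add C.
Step 4: cheapest edge leaving the tree is I–J (9); add I.
Step 5: cheapest edge leaving the tree is F–I (9); add F.
Step 6: cheapest edge leaving the tree is G–H (10); add G.
Step 7: cheapest edge leaving the tree is E–F (12); add E.
Vertex order: J, H, D, C, I, F, G, E. The 4th vertex is C.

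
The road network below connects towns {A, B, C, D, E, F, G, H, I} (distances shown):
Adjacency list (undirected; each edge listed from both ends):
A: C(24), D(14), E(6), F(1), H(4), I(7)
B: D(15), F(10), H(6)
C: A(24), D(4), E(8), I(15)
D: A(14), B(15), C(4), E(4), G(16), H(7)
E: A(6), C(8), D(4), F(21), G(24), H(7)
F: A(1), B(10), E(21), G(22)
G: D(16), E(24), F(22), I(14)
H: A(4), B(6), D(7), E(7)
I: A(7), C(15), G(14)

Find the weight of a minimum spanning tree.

46

Kruskal: consider edges lightest-first.
A F (1): add — endpoints in different components.
A H (4): add — endpoints in different components.
C D (4): add — endpoints in different components.
D E (4): add — endpoints in different components.
A E (6): add — endpoints in different components.
B H (6): add — endpoints in different components.
A I (7): add — endpoints in different components.
D H (7): skip — D and H already connected.
E H (7): skip — E and H already connected.
C E (8): skip — C and E already connected.
B F (10): skip — B and F already connected.
A D (14): skip — A and D already connected.
G I (14): add — endpoints in different components.
MST edges: A F, A H, C D, D E, A E, B H, A I, G I; total weight 1+4+4+4+6+6+7+14 = 46.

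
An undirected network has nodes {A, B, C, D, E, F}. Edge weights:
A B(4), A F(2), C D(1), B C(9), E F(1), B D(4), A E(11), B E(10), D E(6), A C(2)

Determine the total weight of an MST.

Kruskal: consider edges lightest-first.
C D (1): add — endpoints in different components.
E F (1): add — endpoints in different components.
A C (2): add — endpoints in different components.
A F (2): add — endpoints in different components.
A B (4): add — endpoints in different components.
MST edges: C D, E F, A C, A F, A B; total weight 1+1+2+2+4 = 10.

10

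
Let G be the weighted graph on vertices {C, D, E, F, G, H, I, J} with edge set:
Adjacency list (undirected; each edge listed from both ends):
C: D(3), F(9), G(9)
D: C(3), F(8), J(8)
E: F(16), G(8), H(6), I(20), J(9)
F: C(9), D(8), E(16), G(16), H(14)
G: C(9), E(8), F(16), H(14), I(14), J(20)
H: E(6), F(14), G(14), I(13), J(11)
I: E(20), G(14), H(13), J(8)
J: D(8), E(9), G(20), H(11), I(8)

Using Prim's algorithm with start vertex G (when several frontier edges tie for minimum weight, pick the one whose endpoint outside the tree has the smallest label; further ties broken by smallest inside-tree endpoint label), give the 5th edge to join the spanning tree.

Prim, starting at G.
Step 1: cheapest edge leaving the tree is E—G (8); add E.
Step 2: cheapest edge leaving the tree is E—H (6); add H.
Step 3: cheapest edge leaving the tree is C—G (9); add C.
Step 4: cheapest edge leaving the tree is C—D (3); add D.
Step 5: cheapest edge leaving the tree is D—F (8); add F.
Step 6: cheapest edge leaving the tree is D—J (8); add J.
Step 7: cheapest edge leaving the tree is I—J (8); add I.
The 5th edge added is D—F.

D-F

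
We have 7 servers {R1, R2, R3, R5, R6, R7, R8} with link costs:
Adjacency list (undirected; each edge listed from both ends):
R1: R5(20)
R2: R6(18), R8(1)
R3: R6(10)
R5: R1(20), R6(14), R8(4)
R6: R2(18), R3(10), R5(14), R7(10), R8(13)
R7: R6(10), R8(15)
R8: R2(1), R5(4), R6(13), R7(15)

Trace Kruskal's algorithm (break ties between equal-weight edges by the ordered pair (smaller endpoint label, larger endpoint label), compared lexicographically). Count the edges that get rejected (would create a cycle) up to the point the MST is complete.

Kruskal's algorithm — process edges by increasing weight (ties by edge label):
R2-R8 (1): add. Components now {R7} {R6} {R5} {R1} {R2,R8} {R3}
R5-R8 (4): add. Components now {R7} {R6} {R2,R5,R8} {R1} {R3}
R3-R6 (10): add. Components now {R7} {R3,R6} {R2,R5,R8} {R1}
R6-R7 (10): add. Components now {R3,R6,R7} {R2,R5,R8} {R1}
R6-R8 (13): add. Components now {R2,R3,R5,R6,R7,R8} {R1}
R5-R6 (14): skip — R6 and R5 already connected.
R7-R8 (15): skip — R7 and R8 already connected.
R2-R6 (18): skip — R6 and R2 already connected.
R1-R5 (20): add. Components now {R1,R2,R3,R5,R6,R7,R8}
Edges rejected before the tree was complete: 3.

3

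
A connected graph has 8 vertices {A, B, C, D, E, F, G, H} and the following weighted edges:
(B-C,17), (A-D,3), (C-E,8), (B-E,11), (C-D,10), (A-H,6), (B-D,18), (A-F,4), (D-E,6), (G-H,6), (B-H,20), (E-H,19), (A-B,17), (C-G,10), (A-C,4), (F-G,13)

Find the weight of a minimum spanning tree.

Prim, starting at G.
Step 1: cheapest edge leaving the tree is G-H (6); add H.
Step 2: cheapest edge leaving the tree is A-H (6); add A.
Step 3: cheapest edge leaving the tree is A-D (3); add D.
Step 4: cheapest edge leaving the tree is A-C (4); add C.
Step 5: cheapest edge leaving the tree is A-F (4); add F.
Step 6: cheapest edge leaving the tree is D-E (6); add E.
Step 7: cheapest edge leaving the tree is B-E (11); add B.
MST edges: G-H, A-H, A-D, A-C, A-F, D-E, B-E; total weight 6+6+3+4+4+6+11 = 40.

40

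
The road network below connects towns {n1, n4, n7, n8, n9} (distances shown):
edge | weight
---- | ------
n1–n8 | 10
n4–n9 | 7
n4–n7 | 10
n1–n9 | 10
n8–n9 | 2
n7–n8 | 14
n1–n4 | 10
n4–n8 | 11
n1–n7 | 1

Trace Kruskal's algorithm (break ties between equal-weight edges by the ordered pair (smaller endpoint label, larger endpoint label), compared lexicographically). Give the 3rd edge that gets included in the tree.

Kruskal: consider edges lightest-first.
n1–n7 (1): add. Components now {n4} {n1,n7} {n9} {n8}
n8–n9 (2): add. Components now {n4} {n1,n7} {n8,n9}
n4–n9 (7): add. Components now {n4,n8,n9} {n1,n7}
n1–n4 (10): add. Components now {n1,n4,n7,n8,n9}
The 3rd edge added is n4–n9.

n4-n9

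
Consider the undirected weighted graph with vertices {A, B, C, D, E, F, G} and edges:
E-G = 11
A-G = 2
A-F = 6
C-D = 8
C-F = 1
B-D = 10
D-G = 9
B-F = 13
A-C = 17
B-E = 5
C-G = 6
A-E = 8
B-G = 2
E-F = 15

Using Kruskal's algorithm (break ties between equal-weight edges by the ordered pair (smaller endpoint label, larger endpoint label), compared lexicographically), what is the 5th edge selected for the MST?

Kruskal: consider edges lightest-first.
C-F (1): add. Components now {A} {B} {C,F} {D} {E} {G}
A-G (2): add. Components now {A,G} {B} {C,F} {D} {E}
B-G (2): add. Components now {A,B,G} {C,F} {D} {E}
B-E (5): add. Components now {A,B,E,G} {C,F} {D}
A-F (6): add. Components now {A,B,C,E,F,G} {D}
C-G (6): skip — C and G already connected.
A-E (8): skip — A and E already connected.
C-D (8): add. Components now {A,B,C,D,E,F,G}
The 5th edge added is A-F.

A-F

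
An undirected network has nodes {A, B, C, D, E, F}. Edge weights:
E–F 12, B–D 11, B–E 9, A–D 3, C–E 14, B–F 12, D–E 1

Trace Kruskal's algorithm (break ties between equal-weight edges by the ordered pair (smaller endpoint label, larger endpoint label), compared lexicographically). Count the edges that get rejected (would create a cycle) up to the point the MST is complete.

2

Sort edges by weight, then run Kruskal:
D–E (1): add — endpoints in different components.
A–D (3): add — endpoints in different components.
B–E (9): add — endpoints in different components.
B–D (11): skip — B and D already connected.
B–F (12): add — endpoints in different components.
E–F (12): skip — E and F already connected.
C–E (14): add — endpoints in different components.
Edges rejected before the tree was complete: 2.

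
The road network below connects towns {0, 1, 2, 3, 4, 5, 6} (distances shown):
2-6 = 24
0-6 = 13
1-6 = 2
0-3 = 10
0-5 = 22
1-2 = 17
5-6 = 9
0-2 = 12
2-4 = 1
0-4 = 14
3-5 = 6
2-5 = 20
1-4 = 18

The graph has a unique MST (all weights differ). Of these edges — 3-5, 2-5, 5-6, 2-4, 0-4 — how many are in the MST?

Kruskal's algorithm — process edges by increasing weight (ties by edge label):
2-4 (1): add — endpoints in different components.
1-6 (2): add — endpoints in different components.
3-5 (6): add — endpoints in different components.
5-6 (9): add — endpoints in different components.
0-3 (10): add — endpoints in different components.
0-2 (12): add — endpoints in different components.
MST edge set: {2-4, 1-6, 3-5, 5-6, 0-3, 0-2}.
Of the listed edges, {3-5, 5-6, 2-4} are in the MST → 3.

3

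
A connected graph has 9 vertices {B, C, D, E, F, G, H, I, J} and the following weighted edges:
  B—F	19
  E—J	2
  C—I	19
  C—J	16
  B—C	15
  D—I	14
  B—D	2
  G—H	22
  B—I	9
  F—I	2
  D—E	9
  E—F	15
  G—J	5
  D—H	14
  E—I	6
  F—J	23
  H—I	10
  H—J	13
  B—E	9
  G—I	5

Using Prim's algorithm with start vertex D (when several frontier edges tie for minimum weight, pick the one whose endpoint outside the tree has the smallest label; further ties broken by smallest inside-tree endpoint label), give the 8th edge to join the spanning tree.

B-C

Prim, starting at D.
Step 1: cheapest edge leaving the tree is B—D (2); add B.
Step 2: cheapest edge leaving the tree is B—E (9); add E.
Step 3: cheapest edge leaving the tree is E—J (2); add J.
Step 4: cheapest edge leaving the tree is G—J (5); add G.
Step 5: cheapest edge leaving the tree is G—I (5); add I.
Step 6: cheapest edge leaving the tree is F—I (2); add F.
Step 7: cheapest edge leaving the tree is H—I (10); add H.
Step 8: cheapest edge leaving the tree is B—C (15); add C.
The 8th edge added is B—C.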